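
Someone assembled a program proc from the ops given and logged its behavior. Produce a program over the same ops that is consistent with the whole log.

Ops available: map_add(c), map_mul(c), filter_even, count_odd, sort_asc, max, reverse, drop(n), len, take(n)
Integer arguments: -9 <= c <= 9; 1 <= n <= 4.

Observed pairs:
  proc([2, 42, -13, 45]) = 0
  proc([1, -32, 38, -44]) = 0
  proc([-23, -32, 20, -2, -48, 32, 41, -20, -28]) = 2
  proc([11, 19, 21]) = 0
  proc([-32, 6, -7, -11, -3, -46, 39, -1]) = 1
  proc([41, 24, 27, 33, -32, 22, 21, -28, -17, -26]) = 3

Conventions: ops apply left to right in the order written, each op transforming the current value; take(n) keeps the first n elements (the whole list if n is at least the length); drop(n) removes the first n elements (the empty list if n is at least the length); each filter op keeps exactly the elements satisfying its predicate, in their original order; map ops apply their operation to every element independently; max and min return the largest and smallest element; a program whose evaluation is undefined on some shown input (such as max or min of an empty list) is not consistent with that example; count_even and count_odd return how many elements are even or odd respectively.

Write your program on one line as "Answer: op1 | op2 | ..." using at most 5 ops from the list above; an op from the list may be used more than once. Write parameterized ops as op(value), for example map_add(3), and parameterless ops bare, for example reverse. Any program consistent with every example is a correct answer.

sort_asc | map_mul(-9) | drop(3) | drop(4) | len

Check, running the answer program on each example:
  [2, 42, -13, 45] -> [-13, 2, 42, 45] -> [117, -18, -378, -405] -> [-405] -> [] -> 0
  [1, -32, 38, -44] -> [-44, -32, 1, 38] -> [396, 288, -9, -342] -> [-342] -> [] -> 0
  [-23, -32, 20, -2, -48, 32, 41, -20, -28] -> [-48, -32, -28, -23, -20, -2, 20, 32, 41] -> [432, 288, 252, 207, 180, 18, -180, -288, -369] -> [207, 180, 18, -180, -288, -369] -> [-288, -369] -> 2
  [11, 19, 21] -> [11, 19, 21] -> [-99, -171, -189] -> [] -> [] -> 0
  [-32, 6, -7, -11, -3, -46, 39, -1] -> [-46, -32, -11, -7, -3, -1, 6, 39] -> [414, 288, 99, 63, 27, 9, -54, -351] -> [63, 27, 9, -54, -351] -> [-351] -> 1
  [41, 24, 27, 33, -32, 22, 21, -28, -17, -26] -> [-32, -28, -26, -17, 21, 22, 24, 27, 33, 41] -> [288, 252, 234, 153, -189, -198, -216, -243, -297, -369] -> [153, -189, -198, -216, -243, -297, -369] -> [-243, -297, -369] -> 3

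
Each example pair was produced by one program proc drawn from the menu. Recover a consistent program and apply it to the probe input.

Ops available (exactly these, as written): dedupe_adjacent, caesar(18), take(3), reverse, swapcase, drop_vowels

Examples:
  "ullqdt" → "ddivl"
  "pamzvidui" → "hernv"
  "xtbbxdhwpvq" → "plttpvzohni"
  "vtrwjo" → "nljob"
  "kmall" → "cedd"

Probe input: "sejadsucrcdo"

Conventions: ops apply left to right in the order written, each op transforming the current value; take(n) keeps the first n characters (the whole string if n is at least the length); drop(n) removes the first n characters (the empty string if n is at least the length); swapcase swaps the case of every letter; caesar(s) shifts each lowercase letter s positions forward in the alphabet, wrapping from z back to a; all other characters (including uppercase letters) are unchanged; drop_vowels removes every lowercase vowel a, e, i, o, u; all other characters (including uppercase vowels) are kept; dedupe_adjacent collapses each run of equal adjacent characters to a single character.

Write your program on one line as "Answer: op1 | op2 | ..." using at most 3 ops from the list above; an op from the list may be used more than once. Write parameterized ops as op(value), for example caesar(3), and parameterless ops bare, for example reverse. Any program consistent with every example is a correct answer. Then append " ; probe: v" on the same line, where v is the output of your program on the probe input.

drop_vowels | caesar(18) ; probe: "kbvkujuv"

Check, running the answer program on each example:
  "ullqdt" -> "llqdt" -> "ddivl"
  "pamzvidui" -> "pmzvd" -> "hernv"
  "xtbbxdhwpvq" -> "xtbbxdhwpvq" -> "plttpvzohni"
  "vtrwjo" -> "vtrwj" -> "nljob"
  "kmall" -> "kmll" -> "cedd"
  probe: "sejadsucrcdo" -> "sjdscrcd" -> "kbvkujuv"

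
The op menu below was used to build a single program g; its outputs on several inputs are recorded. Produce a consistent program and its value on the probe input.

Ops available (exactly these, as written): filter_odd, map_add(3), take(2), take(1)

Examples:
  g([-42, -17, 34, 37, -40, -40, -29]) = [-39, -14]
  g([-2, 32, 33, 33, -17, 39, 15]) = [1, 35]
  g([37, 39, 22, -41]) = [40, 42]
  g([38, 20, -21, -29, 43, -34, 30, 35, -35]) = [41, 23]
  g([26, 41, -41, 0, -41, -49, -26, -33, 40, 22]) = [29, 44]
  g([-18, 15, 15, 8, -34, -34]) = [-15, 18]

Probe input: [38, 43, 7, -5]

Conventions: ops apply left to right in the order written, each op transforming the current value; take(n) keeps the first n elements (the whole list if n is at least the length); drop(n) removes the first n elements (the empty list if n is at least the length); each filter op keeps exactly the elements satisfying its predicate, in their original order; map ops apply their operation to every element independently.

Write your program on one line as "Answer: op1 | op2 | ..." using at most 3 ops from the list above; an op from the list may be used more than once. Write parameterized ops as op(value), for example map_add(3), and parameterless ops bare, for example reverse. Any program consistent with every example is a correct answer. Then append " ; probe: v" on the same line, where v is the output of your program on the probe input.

map_add(3) | take(2) ; probe: [41, 46]

Check, running the answer program on each example:
  [-42, -17, 34, 37, -40, -40, -29] -> [-39, -14, 37, 40, -37, -37, -26] -> [-39, -14]
  [-2, 32, 33, 33, -17, 39, 15] -> [1, 35, 36, 36, -14, 42, 18] -> [1, 35]
  [37, 39, 22, -41] -> [40, 42, 25, -38] -> [40, 42]
  [38, 20, -21, -29, 43, -34, 30, 35, -35] -> [41, 23, -18, -26, 46, -31, 33, 38, -32] -> [41, 23]
  [26, 41, -41, 0, -41, -49, -26, -33, 40, 22] -> [29, 44, -38, 3, -38, -46, -23, -30, 43, 25] -> [29, 44]
  [-18, 15, 15, 8, -34, -34] -> [-15, 18, 18, 11, -31, -31] -> [-15, 18]
  probe: [38, 43, 7, -5] -> [41, 46, 10, -2] -> [41, 46]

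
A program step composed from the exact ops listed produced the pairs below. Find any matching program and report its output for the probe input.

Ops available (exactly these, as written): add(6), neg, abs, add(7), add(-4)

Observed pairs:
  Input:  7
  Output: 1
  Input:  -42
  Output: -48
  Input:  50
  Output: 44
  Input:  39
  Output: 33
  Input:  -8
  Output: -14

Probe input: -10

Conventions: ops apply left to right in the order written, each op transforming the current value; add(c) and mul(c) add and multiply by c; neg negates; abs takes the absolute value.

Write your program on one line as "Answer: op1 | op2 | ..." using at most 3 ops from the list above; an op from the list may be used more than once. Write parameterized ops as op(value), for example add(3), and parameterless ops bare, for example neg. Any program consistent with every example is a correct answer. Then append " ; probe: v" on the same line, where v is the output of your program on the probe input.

neg | add(6) | neg ; probe: -16

Check, running the answer program on each example:
  7 -> -7 -> -1 -> 1
  -42 -> 42 -> 48 -> -48
  50 -> -50 -> -44 -> 44
  39 -> -39 -> -33 -> 33
  -8 -> 8 -> 14 -> -14
  probe: -10 -> 10 -> 16 -> -16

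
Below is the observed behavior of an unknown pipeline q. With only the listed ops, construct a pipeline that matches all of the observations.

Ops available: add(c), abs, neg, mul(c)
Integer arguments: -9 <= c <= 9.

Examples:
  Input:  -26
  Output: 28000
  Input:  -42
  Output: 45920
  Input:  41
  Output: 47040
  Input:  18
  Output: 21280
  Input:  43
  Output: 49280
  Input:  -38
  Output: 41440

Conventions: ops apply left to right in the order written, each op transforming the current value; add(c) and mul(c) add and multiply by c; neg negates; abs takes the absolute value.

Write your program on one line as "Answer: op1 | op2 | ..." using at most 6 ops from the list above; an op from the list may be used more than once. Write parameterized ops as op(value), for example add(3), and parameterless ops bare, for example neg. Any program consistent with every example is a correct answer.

mul(4) | add(4) | mul(5) | abs | mul(-7) | mul(-8)

Check, running the answer program on each example:
  -26 -> -104 -> -100 -> -500 -> 500 -> -3500 -> 28000
  -42 -> -168 -> -164 -> -820 -> 820 -> -5740 -> 45920
  41 -> 164 -> 168 -> 840 -> 840 -> -5880 -> 47040
  18 -> 72 -> 76 -> 380 -> 380 -> -2660 -> 21280
  43 -> 172 -> 176 -> 880 -> 880 -> -6160 -> 49280
  -38 -> -152 -> -148 -> -740 -> 740 -> -5180 -> 41440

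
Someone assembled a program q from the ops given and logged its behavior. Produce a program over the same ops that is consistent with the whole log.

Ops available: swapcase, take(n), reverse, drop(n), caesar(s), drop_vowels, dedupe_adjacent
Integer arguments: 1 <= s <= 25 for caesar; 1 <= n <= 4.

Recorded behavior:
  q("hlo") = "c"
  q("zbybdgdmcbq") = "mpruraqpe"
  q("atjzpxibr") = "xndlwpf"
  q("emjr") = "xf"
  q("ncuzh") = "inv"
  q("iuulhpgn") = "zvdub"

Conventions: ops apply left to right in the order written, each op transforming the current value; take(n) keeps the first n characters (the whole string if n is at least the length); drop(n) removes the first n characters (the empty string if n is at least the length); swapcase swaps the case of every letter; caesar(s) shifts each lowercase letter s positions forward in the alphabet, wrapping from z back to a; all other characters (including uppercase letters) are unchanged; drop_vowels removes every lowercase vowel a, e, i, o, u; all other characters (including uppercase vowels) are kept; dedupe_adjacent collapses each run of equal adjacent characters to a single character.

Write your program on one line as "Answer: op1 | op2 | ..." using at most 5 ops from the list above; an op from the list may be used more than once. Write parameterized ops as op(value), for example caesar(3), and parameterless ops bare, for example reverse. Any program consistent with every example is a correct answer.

caesar(7) | dedupe_adjacent | drop(2) | caesar(7)

Check, running the answer program on each example:
  "hlo" -> "osv" -> "osv" -> "v" -> "c"
  "zbybdgdmcbq" -> "gifiknktjix" -> "gifiknktjix" -> "fiknktjix" -> "mpruraqpe"
  "atjzpxibr" -> "haqgwepiy" -> "haqgwepiy" -> "qgwepiy" -> "xndlwpf"
  "emjr" -> "ltqy" -> "ltqy" -> "qy" -> "xf"
  "ncuzh" -> "ujbgo" -> "ujbgo" -> "bgo" -> "inv"
  "iuulhpgn" -> "pbbsownu" -> "pbsownu" -> "sownu" -> "zvdub"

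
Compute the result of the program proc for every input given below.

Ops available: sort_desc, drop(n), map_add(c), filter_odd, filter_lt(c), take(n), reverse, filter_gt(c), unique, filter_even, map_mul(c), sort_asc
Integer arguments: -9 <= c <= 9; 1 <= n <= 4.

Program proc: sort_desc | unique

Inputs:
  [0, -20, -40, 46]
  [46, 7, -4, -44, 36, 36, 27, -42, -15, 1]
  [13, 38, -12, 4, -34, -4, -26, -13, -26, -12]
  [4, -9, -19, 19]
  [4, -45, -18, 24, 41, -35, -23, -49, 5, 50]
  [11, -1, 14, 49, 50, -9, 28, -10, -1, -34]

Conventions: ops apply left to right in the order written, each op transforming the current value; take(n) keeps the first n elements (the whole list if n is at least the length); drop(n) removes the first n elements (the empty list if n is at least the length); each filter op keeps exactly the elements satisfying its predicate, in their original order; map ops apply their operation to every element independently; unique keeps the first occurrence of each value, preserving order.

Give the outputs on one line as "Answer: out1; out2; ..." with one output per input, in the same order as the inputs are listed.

Execution, op by op:
  [0, -20, -40, 46] -> [46, 0, -20, -40] -> [46, 0, -20, -40]
  [46, 7, -4, -44, 36, 36, 27, -42, -15, 1] -> [46, 36, 36, 27, 7, 1, -4, -15, -42, -44] -> [46, 36, 27, 7, 1, -4, -15, -42, -44]
  [13, 38, -12, 4, -34, -4, -26, -13, -26, -12] -> [38, 13, 4, -4, -12, -12, -13, -26, -26, -34] -> [38, 13, 4, -4, -12, -13, -26, -34]
  [4, -9, -19, 19] -> [19, 4, -9, -19] -> [19, 4, -9, -19]
  [4, -45, -18, 24, 41, -35, -23, -49, 5, 50] -> [50, 41, 24, 5, 4, -18, -23, -35, -45, -49] -> [50, 41, 24, 5, 4, -18, -23, -35, -45, -49]
  [11, -1, 14, 49, 50, -9, 28, -10, -1, -34] -> [50, 49, 28, 14, 11, -1, -1, -9, -10, -34] -> [50, 49, 28, 14, 11, -1, -9, -10, -34]

[46, 0, -20, -40]; [46, 36, 27, 7, 1, -4, -15, -42, -44]; [38, 13, 4, -4, -12, -13, -26, -34]; [19, 4, -9, -19]; [50, 41, 24, 5, 4, -18, -23, -35, -45, -49]; [50, 49, 28, 14, 11, -1, -9, -10, -34]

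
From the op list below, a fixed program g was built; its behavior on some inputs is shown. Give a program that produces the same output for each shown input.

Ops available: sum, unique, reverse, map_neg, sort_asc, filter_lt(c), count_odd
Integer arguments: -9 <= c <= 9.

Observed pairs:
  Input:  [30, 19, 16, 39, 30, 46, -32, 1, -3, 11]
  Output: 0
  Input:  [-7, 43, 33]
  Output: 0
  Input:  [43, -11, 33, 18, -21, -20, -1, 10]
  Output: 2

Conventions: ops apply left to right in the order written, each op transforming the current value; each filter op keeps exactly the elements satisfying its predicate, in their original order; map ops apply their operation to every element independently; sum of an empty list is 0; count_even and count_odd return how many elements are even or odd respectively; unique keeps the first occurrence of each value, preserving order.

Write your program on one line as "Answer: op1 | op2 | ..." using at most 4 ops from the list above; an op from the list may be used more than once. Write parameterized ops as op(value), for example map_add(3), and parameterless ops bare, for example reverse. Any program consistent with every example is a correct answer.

filter_lt(-7) | reverse | count_odd

Check, running the answer program on each example:
  [30, 19, 16, 39, 30, 46, -32, 1, -3, 11] -> [-32] -> [-32] -> 0
  [-7, 43, 33] -> [] -> [] -> 0
  [43, -11, 33, 18, -21, -20, -1, 10] -> [-11, -21, -20] -> [-20, -21, -11] -> 2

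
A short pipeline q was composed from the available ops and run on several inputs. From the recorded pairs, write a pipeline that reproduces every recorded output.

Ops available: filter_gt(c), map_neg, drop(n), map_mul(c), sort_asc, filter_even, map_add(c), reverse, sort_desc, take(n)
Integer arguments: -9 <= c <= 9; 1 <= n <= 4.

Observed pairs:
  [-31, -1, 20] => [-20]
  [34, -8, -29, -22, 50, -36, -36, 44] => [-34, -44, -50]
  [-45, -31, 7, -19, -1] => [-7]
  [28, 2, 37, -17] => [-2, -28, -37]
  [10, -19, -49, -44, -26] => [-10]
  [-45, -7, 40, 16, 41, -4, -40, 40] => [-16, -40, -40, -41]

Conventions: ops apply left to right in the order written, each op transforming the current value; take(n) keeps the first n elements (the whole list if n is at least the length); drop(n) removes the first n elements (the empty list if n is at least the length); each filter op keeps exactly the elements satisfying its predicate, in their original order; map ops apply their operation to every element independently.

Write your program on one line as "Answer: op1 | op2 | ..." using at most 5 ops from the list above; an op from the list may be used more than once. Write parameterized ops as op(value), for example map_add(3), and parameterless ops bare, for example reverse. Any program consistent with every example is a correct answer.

reverse | filter_gt(-1) | map_neg | sort_desc

Check, running the answer program on each example:
  [-31, -1, 20] -> [20, -1, -31] -> [20] -> [-20] -> [-20]
  [34, -8, -29, -22, 50, -36, -36, 44] -> [44, -36, -36, 50, -22, -29, -8, 34] -> [44, 50, 34] -> [-44, -50, -34] -> [-34, -44, -50]
  [-45, -31, 7, -19, -1] -> [-1, -19, 7, -31, -45] -> [7] -> [-7] -> [-7]
  [28, 2, 37, -17] -> [-17, 37, 2, 28] -> [37, 2, 28] -> [-37, -2, -28] -> [-2, -28, -37]
  [10, -19, -49, -44, -26] -> [-26, -44, -49, -19, 10] -> [10] -> [-10] -> [-10]
  [-45, -7, 40, 16, 41, -4, -40, 40] -> [40, -40, -4, 41, 16, 40, -7, -45] -> [40, 41, 16, 40] -> [-40, -41, -16, -40] -> [-16, -40, -40, -41]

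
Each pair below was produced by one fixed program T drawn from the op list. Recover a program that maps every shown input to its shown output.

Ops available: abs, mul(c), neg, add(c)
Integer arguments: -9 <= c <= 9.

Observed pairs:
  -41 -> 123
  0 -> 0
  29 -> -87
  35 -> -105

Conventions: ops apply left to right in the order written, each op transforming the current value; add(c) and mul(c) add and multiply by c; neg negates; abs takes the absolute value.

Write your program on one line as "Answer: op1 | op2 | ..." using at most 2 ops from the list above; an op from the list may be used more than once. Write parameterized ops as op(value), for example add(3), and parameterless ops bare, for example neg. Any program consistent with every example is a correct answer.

mul(3) | neg

Check, running the answer program on each example:
  -41 -> -123 -> 123
  0 -> 0 -> 0
  29 -> 87 -> -87
  35 -> 105 -> -105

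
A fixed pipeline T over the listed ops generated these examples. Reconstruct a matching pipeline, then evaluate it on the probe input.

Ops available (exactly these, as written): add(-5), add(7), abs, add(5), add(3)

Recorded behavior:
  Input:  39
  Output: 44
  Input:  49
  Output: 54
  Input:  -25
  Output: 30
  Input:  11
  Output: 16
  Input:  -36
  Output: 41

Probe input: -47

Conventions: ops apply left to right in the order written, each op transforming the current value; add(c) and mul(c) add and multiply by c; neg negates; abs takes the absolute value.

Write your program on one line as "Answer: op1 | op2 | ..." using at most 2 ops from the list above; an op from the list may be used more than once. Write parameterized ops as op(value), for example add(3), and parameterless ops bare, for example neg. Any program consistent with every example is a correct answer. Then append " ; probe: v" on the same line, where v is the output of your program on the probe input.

abs | add(5) ; probe: 52

Check, running the answer program on each example:
  39 -> 39 -> 44
  49 -> 49 -> 54
  -25 -> 25 -> 30
  11 -> 11 -> 16
  -36 -> 36 -> 41
  probe: -47 -> 47 -> 52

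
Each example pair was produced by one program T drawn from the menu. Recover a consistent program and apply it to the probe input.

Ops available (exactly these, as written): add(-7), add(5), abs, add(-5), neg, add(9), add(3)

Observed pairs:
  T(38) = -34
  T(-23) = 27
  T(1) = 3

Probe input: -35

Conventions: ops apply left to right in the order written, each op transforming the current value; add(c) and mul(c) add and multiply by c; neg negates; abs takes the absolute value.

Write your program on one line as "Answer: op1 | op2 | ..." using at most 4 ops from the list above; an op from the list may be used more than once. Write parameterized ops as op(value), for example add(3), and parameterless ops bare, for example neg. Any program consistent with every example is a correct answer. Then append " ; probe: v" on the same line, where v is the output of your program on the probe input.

add(3) | add(-7) | neg ; probe: 39

Check, running the answer program on each example:
  38 -> 41 -> 34 -> -34
  -23 -> -20 -> -27 -> 27
  1 -> 4 -> -3 -> 3
  probe: -35 -> -32 -> -39 -> 39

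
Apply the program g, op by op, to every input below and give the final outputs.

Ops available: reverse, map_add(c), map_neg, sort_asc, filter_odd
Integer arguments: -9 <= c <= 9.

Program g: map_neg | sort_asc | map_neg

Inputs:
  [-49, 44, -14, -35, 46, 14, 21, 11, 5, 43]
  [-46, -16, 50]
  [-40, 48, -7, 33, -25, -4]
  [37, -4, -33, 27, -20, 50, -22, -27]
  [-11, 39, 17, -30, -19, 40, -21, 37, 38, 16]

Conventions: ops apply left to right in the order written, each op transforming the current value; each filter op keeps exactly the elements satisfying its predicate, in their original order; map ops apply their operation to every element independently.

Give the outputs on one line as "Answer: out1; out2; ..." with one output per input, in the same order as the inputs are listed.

[46, 44, 43, 21, 14, 11, 5, -14, -35, -49]; [50, -16, -46]; [48, 33, -4, -7, -25, -40]; [50, 37, 27, -4, -20, -22, -27, -33]; [40, 39, 38, 37, 17, 16, -11, -19, -21, -30]

Execution, op by op:
  [-49, 44, -14, -35, 46, 14, 21, 11, 5, 43] -> [49, -44, 14, 35, -46, -14, -21, -11, -5, -43] -> [-46, -44, -43, -21, -14, -11, -5, 14, 35, 49] -> [46, 44, 43, 21, 14, 11, 5, -14, -35, -49]
  [-46, -16, 50] -> [46, 16, -50] -> [-50, 16, 46] -> [50, -16, -46]
  [-40, 48, -7, 33, -25, -4] -> [40, -48, 7, -33, 25, 4] -> [-48, -33, 4, 7, 25, 40] -> [48, 33, -4, -7, -25, -40]
  [37, -4, -33, 27, -20, 50, -22, -27] -> [-37, 4, 33, -27, 20, -50, 22, 27] -> [-50, -37, -27, 4, 20, 22, 27, 33] -> [50, 37, 27, -4, -20, -22, -27, -33]
  [-11, 39, 17, -30, -19, 40, -21, 37, 38, 16] -> [11, -39, -17, 30, 19, -40, 21, -37, -38, -16] -> [-40, -39, -38, -37, -17, -16, 11, 19, 21, 30] -> [40, 39, 38, 37, 17, 16, -11, -19, -21, -30]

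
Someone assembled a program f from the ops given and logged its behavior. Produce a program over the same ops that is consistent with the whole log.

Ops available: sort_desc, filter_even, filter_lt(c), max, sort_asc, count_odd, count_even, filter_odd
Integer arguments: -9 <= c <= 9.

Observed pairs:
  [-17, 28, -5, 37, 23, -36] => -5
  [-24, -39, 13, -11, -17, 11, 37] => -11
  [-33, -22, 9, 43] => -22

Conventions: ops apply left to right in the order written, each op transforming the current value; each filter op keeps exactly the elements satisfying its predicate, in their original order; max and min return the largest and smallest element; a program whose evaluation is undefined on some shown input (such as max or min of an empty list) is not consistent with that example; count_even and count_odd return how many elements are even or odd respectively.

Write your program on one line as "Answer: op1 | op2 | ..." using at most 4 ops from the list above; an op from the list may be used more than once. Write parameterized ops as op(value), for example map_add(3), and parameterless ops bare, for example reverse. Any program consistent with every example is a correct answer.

sort_desc | filter_lt(-2) | max

Check, running the answer program on each example:
  [-17, 28, -5, 37, 23, -36] -> [37, 28, 23, -5, -17, -36] -> [-5, -17, -36] -> -5
  [-24, -39, 13, -11, -17, 11, 37] -> [37, 13, 11, -11, -17, -24, -39] -> [-11, -17, -24, -39] -> -11
  [-33, -22, 9, 43] -> [43, 9, -22, -33] -> [-22, -33] -> -22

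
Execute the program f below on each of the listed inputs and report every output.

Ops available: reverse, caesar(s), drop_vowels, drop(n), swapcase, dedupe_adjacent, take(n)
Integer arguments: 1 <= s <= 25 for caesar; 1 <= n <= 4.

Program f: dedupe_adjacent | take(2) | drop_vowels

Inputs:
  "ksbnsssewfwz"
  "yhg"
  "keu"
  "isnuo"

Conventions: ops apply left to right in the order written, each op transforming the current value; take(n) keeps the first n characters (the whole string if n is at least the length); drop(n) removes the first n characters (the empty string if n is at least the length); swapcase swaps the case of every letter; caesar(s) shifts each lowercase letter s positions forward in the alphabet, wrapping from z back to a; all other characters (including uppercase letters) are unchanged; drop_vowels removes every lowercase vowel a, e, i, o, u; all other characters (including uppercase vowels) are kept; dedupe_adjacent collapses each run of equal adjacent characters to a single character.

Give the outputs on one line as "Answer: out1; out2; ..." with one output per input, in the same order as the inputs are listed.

Execution, op by op:
  "ksbnsssewfwz" -> "ksbnsewfwz" -> "ks" -> "ks"
  "yhg" -> "yhg" -> "yh" -> "yh"
  "keu" -> "keu" -> "ke" -> "k"
  "isnuo" -> "isnuo" -> "is" -> "s"

"ks"; "yh"; "k"; "s"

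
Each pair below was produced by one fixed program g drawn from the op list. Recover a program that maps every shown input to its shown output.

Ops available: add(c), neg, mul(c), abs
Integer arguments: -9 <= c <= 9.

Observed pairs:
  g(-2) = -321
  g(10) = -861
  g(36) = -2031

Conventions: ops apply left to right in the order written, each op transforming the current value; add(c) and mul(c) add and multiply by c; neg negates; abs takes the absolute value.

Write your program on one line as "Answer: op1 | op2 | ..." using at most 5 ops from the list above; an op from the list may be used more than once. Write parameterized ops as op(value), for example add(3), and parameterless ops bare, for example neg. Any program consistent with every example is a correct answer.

add(9) | mul(-5) | mul(9) | add(-6)

Check, running the answer program on each example:
  -2 -> 7 -> -35 -> -315 -> -321
  10 -> 19 -> -95 -> -855 -> -861
  36 -> 45 -> -225 -> -2025 -> -2031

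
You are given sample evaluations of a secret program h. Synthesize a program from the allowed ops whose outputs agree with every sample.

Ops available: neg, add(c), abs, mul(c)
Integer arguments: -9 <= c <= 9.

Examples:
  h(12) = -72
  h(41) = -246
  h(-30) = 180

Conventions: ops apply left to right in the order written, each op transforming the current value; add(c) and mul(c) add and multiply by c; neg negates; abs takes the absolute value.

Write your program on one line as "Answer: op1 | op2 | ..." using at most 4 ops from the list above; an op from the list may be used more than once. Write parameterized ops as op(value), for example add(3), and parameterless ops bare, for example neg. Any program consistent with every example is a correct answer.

neg | mul(-6) | neg

Check, running the answer program on each example:
  12 -> -12 -> 72 -> -72
  41 -> -41 -> 246 -> -246
  -30 -> 30 -> -180 -> 180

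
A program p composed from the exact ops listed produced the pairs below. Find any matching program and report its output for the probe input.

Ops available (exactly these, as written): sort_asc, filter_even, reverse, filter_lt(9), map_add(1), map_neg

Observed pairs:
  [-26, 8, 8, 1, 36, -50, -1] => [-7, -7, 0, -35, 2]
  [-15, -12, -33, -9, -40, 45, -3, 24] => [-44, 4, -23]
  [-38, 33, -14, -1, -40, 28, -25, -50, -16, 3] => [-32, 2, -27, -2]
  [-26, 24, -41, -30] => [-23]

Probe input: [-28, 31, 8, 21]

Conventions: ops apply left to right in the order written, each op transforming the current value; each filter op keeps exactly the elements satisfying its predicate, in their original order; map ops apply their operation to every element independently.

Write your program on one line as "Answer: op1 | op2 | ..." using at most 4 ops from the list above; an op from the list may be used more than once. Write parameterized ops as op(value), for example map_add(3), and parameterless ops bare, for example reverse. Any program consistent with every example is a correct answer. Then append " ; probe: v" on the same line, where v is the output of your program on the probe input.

map_neg | map_add(1) | filter_lt(9) ; probe: [-30, -7, -20]

Check, running the answer program on each example:
  [-26, 8, 8, 1, 36, -50, -1] -> [26, -8, -8, -1, -36, 50, 1] -> [27, -7, -7, 0, -35, 51, 2] -> [-7, -7, 0, -35, 2]
  [-15, -12, -33, -9, -40, 45, -3, 24] -> [15, 12, 33, 9, 40, -45, 3, -24] -> [16, 13, 34, 10, 41, -44, 4, -23] -> [-44, 4, -23]
  [-38, 33, -14, -1, -40, 28, -25, -50, -16, 3] -> [38, -33, 14, 1, 40, -28, 25, 50, 16, -3] -> [39, -32, 15, 2, 41, -27, 26, 51, 17, -2] -> [-32, 2, -27, -2]
  [-26, 24, -41, -30] -> [26, -24, 41, 30] -> [27, -23, 42, 31] -> [-23]
  probe: [-28, 31, 8, 21] -> [28, -31, -8, -21] -> [29, -30, -7, -20] -> [-30, -7, -20]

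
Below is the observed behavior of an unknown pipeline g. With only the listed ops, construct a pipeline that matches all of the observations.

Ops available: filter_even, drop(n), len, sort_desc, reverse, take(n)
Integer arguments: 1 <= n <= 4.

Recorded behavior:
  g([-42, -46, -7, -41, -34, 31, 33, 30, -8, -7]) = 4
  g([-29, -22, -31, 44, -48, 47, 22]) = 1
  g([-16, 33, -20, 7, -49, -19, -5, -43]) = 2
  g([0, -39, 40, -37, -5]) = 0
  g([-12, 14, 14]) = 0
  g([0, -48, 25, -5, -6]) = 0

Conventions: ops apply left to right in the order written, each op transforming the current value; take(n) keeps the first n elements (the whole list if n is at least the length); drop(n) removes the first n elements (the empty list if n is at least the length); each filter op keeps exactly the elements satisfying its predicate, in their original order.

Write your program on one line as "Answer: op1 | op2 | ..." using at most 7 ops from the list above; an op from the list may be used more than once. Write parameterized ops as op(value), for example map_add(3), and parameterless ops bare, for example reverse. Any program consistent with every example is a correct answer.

reverse | drop(2) | reverse | drop(4) | sort_desc | len

Check, running the answer program on each example:
  [-42, -46, -7, -41, -34, 31, 33, 30, -8, -7] -> [-7, -8, 30, 33, 31, -34, -41, -7, -46, -42] -> [30, 33, 31, -34, -41, -7, -46, -42] -> [-42, -46, -7, -41, -34, 31, 33, 30] -> [-34, 31, 33, 30] -> [33, 31, 30, -34] -> 4
  [-29, -22, -31, 44, -48, 47, 22] -> [22, 47, -48, 44, -31, -22, -29] -> [-48, 44, -31, -22, -29] -> [-29, -22, -31, 44, -48] -> [-48] -> [-48] -> 1
  [-16, 33, -20, 7, -49, -19, -5, -43] -> [-43, -5, -19, -49, 7, -20, 33, -16] -> [-19, -49, 7, -20, 33, -16] -> [-16, 33, -20, 7, -49, -19] -> [-49, -19] -> [-19, -49] -> 2
  [0, -39, 40, -37, -5] -> [-5, -37, 40, -39, 0] -> [40, -39, 0] -> [0, -39, 40] -> [] -> [] -> 0
  [-12, 14, 14] -> [14, 14, -12] -> [-12] -> [-12] -> [] -> [] -> 0
  [0, -48, 25, -5, -6] -> [-6, -5, 25, -48, 0] -> [25, -48, 0] -> [0, -48, 25] -> [] -> [] -> 0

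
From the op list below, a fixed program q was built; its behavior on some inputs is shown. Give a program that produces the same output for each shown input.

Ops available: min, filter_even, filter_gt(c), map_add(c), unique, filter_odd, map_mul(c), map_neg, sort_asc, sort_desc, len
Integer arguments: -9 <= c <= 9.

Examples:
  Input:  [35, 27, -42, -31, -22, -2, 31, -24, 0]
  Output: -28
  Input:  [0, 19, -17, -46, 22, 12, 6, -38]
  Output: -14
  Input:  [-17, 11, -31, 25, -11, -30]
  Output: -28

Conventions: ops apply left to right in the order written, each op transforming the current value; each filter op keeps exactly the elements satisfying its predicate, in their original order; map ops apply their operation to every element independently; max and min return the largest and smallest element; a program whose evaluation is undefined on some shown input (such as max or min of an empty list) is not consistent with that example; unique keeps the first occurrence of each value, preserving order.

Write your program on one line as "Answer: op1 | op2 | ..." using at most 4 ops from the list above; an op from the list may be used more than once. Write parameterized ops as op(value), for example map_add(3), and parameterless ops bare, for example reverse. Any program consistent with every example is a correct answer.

map_add(3) | filter_even | min

Check, running the answer program on each example:
  [35, 27, -42, -31, -22, -2, 31, -24, 0] -> [38, 30, -39, -28, -19, 1, 34, -21, 3] -> [38, 30, -28, 34] -> -28
  [0, 19, -17, -46, 22, 12, 6, -38] -> [3, 22, -14, -43, 25, 15, 9, -35] -> [22, -14] -> -14
  [-17, 11, -31, 25, -11, -30] -> [-14, 14, -28, 28, -8, -27] -> [-14, 14, -28, 28, -8] -> -28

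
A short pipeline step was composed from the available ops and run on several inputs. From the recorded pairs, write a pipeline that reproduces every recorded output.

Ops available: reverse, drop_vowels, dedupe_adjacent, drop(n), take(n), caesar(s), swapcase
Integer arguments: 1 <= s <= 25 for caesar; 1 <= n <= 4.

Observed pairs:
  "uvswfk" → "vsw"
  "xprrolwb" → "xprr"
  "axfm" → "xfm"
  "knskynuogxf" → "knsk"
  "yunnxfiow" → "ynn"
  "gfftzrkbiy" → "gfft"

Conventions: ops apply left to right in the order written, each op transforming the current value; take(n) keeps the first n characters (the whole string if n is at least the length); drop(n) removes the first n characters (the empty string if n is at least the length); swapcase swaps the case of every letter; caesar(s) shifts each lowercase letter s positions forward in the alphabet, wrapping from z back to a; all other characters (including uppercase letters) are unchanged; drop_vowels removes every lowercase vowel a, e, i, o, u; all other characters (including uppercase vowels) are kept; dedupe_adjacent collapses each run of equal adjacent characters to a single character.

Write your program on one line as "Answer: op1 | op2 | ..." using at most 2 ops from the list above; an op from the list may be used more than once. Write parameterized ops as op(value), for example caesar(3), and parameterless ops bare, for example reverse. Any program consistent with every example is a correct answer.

take(4) | drop_vowels

Check, running the answer program on each example:
  "uvswfk" -> "uvsw" -> "vsw"
  "xprrolwb" -> "xprr" -> "xprr"
  "axfm" -> "axfm" -> "xfm"
  "knskynuogxf" -> "knsk" -> "knsk"
  "yunnxfiow" -> "yunn" -> "ynn"
  "gfftzrkbiy" -> "gfft" -> "gfft"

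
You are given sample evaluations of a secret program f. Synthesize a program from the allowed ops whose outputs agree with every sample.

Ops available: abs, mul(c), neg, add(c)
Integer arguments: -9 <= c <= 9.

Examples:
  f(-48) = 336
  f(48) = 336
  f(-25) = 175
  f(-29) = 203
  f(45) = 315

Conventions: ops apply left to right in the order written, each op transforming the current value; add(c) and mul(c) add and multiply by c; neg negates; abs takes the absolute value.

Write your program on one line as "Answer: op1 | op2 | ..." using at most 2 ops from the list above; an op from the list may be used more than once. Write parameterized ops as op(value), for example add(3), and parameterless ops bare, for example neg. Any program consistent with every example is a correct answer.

mul(-7) | abs

Check, running the answer program on each example:
  -48 -> 336 -> 336
  48 -> -336 -> 336
  -25 -> 175 -> 175
  -29 -> 203 -> 203
  45 -> -315 -> 315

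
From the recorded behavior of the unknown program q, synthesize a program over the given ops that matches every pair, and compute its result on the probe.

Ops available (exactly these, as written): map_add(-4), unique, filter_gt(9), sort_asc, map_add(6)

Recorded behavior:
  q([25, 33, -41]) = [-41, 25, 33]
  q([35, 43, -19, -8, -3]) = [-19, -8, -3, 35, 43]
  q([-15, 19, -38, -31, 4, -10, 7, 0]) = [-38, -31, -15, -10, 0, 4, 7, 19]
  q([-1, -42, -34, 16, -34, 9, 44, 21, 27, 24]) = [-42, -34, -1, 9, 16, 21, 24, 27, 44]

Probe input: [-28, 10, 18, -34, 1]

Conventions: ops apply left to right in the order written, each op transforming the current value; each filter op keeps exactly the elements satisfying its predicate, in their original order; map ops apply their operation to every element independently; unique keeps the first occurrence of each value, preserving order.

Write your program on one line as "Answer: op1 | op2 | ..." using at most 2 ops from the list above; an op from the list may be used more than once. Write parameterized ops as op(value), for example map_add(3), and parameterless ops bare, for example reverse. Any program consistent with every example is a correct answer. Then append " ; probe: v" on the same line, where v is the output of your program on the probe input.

unique | sort_asc ; probe: [-34, -28, 1, 10, 18]

Check, running the answer program on each example:
  [25, 33, -41] -> [25, 33, -41] -> [-41, 25, 33]
  [35, 43, -19, -8, -3] -> [35, 43, -19, -8, -3] -> [-19, -8, -3, 35, 43]
  [-15, 19, -38, -31, 4, -10, 7, 0] -> [-15, 19, -38, -31, 4, -10, 7, 0] -> [-38, -31, -15, -10, 0, 4, 7, 19]
  [-1, -42, -34, 16, -34, 9, 44, 21, 27, 24] -> [-1, -42, -34, 16, 9, 44, 21, 27, 24] -> [-42, -34, -1, 9, 16, 21, 24, 27, 44]
  probe: [-28, 10, 18, -34, 1] -> [-28, 10, 18, -34, 1] -> [-34, -28, 1, 10, 18]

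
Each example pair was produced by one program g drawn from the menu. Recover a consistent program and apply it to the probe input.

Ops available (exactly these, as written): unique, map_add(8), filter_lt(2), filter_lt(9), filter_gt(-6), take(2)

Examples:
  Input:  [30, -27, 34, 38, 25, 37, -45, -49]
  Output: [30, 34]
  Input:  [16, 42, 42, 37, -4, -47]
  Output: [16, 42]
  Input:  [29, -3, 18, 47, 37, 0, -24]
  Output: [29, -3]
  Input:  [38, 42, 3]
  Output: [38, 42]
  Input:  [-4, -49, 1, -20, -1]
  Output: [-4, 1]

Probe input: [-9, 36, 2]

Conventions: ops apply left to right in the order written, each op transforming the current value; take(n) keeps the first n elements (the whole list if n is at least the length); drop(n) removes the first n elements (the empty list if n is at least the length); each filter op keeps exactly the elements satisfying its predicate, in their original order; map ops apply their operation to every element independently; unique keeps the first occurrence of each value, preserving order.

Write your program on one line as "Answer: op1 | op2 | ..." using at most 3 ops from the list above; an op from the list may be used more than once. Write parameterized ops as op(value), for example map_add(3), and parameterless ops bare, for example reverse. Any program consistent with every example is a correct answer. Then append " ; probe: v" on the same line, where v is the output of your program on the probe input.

filter_gt(-6) | unique | take(2) ; probe: [36, 2]

Check, running the answer program on each example:
  [30, -27, 34, 38, 25, 37, -45, -49] -> [30, 34, 38, 25, 37] -> [30, 34, 38, 25, 37] -> [30, 34]
  [16, 42, 42, 37, -4, -47] -> [16, 42, 42, 37, -4] -> [16, 42, 37, -4] -> [16, 42]
  [29, -3, 18, 47, 37, 0, -24] -> [29, -3, 18, 47, 37, 0] -> [29, -3, 18, 47, 37, 0] -> [29, -3]
  [38, 42, 3] -> [38, 42, 3] -> [38, 42, 3] -> [38, 42]
  [-4, -49, 1, -20, -1] -> [-4, 1, -1] -> [-4, 1, -1] -> [-4, 1]
  probe: [-9, 36, 2] -> [36, 2] -> [36, 2] -> [36, 2]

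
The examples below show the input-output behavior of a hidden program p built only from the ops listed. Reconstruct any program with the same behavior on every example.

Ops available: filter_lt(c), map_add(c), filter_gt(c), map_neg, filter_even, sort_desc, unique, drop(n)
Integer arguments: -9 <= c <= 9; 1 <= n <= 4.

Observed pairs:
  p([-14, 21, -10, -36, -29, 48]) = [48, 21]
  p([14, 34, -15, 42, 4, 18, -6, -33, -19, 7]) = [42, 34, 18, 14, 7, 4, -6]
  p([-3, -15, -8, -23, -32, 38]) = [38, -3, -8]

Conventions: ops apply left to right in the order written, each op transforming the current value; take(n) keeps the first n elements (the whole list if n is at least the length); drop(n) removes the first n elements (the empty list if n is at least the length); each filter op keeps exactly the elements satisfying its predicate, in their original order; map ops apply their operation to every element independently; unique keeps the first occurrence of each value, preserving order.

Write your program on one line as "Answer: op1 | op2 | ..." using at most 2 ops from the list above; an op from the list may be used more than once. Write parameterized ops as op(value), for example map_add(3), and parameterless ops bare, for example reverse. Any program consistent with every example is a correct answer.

sort_desc | filter_gt(-9)

Check, running the answer program on each example:
  [-14, 21, -10, -36, -29, 48] -> [48, 21, -10, -14, -29, -36] -> [48, 21]
  [14, 34, -15, 42, 4, 18, -6, -33, -19, 7] -> [42, 34, 18, 14, 7, 4, -6, -15, -19, -33] -> [42, 34, 18, 14, 7, 4, -6]
  [-3, -15, -8, -23, -32, 38] -> [38, -3, -8, -15, -23, -32] -> [38, -3, -8]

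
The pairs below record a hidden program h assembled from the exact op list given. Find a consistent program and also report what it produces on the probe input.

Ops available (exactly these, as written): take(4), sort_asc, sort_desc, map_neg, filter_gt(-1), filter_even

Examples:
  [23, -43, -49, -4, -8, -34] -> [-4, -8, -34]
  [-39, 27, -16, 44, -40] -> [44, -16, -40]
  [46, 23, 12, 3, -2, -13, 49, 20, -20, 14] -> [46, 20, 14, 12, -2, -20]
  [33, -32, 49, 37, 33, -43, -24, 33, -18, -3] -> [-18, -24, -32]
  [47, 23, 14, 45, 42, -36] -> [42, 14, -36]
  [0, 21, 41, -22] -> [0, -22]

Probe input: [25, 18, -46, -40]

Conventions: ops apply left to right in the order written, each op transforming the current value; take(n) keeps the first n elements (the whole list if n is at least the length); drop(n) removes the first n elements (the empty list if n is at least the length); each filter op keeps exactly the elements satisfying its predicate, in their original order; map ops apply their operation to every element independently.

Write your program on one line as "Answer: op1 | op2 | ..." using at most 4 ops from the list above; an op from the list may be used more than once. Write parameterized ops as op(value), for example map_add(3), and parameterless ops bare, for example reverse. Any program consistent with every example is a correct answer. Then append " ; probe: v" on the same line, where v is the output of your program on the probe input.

filter_even | sort_asc | sort_desc ; probe: [18, -40, -46]

Check, running the answer program on each example:
  [23, -43, -49, -4, -8, -34] -> [-4, -8, -34] -> [-34, -8, -4] -> [-4, -8, -34]
  [-39, 27, -16, 44, -40] -> [-16, 44, -40] -> [-40, -16, 44] -> [44, -16, -40]
  [46, 23, 12, 3, -2, -13, 49, 20, -20, 14] -> [46, 12, -2, 20, -20, 14] -> [-20, -2, 12, 14, 20, 46] -> [46, 20, 14, 12, -2, -20]
  [33, -32, 49, 37, 33, -43, -24, 33, -18, -3] -> [-32, -24, -18] -> [-32, -24, -18] -> [-18, -24, -32]
  [47, 23, 14, 45, 42, -36] -> [14, 42, -36] -> [-36, 14, 42] -> [42, 14, -36]
  [0, 21, 41, -22] -> [0, -22] -> [-22, 0] -> [0, -22]
  probe: [25, 18, -46, -40] -> [18, -46, -40] -> [-46, -40, 18] -> [18, -40, -46]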